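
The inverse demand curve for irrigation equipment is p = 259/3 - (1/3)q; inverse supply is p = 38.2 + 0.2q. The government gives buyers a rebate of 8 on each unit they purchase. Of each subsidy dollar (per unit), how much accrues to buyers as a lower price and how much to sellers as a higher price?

Buyers gain 5 per unit; sellers gain 3 per unit

Pre-subsidy: 259/3 - (1/3)q = 38.2 + 0.2q gives q* = 90.25 and p* = 56.25.
With the rebate, buyers effectively pay pb = ps − 8, where ps is the price sellers receive.
On the curves, pb = 259/3 - (1/3)q and ps = 38.2 + 0.2q; the wedge ps − pb = 8 gives 38.2 + 0.2q − (259/3 - (1/3)q) = 8, so q' = 105.25.
Then pb = 259/3 − (1/3)·105.25 = 51.25 and ps = 38.2 + 0.2·105.25 = 59.25.
Buyers' price falls by p* − pb = 56.25 − 51.25 = 5; sellers' price rises by ps − p* = 59.25 − 56.25 = 3.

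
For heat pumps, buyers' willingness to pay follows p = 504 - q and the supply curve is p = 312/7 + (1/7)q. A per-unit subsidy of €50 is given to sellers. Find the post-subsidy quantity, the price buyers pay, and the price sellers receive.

q' = 445.75; buyers pay €58.25; sellers receive €108.25

Pre-subsidy: 504 - q = 312/7 + (1/7)q gives q* = 402 and p* = 102.
With the subsidy, sellers receive ps = pb + 50 for each unit, where pb is the price buyers pay.
On the curves, pb = 504 - q and ps = 312/7 + (1/7)q; the wedge ps − pb = 50 gives 312/7 + (1/7)q − (504 - q) = 50, so q' = 445.75.
Then pb = 504 − 1·445.75 = 58.25 and ps = 312/7 + (1/7)·445.75 = 108.25.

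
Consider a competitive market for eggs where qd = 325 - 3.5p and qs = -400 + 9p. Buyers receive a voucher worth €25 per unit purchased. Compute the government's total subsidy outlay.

Government cost = €4625

Pre-subsidy: 325 - 3.5p = -400 + 9p gives p* = 58, q* = 122.
With the rebate, buyers effectively pay pb = ps − 25, where ps is the price sellers receive.
Demand in terms of ps becomes qd = 325 − 3.5(ps − 25) = 412.5 - 3.5ps. Setting this equal to supply: 412.5 - 3.5ps = -400 + 9ps, so ps = 65.
Buyers pay pb = 65 − 25 = 40; q' = -400 + 9·65 = 185.
Government outlay = subsidy × quantity = 25 × 185 = 4625.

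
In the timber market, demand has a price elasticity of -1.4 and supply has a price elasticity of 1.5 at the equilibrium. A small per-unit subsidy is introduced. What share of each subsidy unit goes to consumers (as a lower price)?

For a small subsidy around the equilibrium, the benefit split depends on the relative slopes, which at a point are proportional to the elasticities.
Buyer share = εs/(εs + |εd|) = 1.5/(1.5 + 1.4) = 15/29; seller share = |εd|/(εs + |εd|) = 14/29.

Consumer share = 15/29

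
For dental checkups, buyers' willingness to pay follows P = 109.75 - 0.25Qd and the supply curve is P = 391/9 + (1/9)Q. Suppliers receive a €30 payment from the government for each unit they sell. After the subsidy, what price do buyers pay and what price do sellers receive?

Buyers pay 560/13; sellers receive 950/13

Pre-subsidy: 109.75 - 0.25Q = 391/9 + (1/9)Q gives Q* = 2387/13 and P* = 830/13.
With the subsidy, sellers receive Ps = Pb + 30 for each unit, where Pb is the price buyers pay.
On the curves, Pb = 109.75 - 0.25Q and Ps = 391/9 + (1/9)Q; the wedge Ps − Pb = 30 gives 391/9 + (1/9)Q − (109.75 - 0.25Q) = 30, so Q' = 3467/13.
Then Pb = 109.75 − 0.25·(3467/13) = 560/13 and Ps = 391/9 + (1/9)·(3467/13) = 950/13.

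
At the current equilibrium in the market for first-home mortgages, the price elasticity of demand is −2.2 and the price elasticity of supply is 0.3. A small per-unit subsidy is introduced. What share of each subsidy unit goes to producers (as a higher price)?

For a small subsidy around the equilibrium, the benefit split depends on the relative slopes, which at a point are proportional to the elasticities.
Buyer share = εs/(εs + |εd|) = 0.3/(0.3 + 2.2) = 0.12; seller share = |εd|/(εs + |εd|) = 0.88.
So producers capture 0.88 of the subsidy.

Producer share = 0.88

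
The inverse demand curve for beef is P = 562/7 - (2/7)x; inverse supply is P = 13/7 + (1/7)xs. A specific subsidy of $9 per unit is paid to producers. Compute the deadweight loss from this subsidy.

Deadweight loss = $94.5

Pre-subsidy: 562/7 - (2/7)x = 13/7 + (1/7)x gives x* = 183 and P* = 28.
With the subsidy, sellers receive Ps = Pb + 9 for each unit, where Pb is the price buyers pay.
On the curves, Pb = 562/7 - (2/7)x and Ps = 13/7 + (1/7)x; the wedge Ps − Pb = 9 gives 13/7 + (1/7)x − (562/7 - (2/7)x) = 9, so x' = 204.
Then Pb = 562/7 − (2/7)·204 = 22 and Ps = 13/7 + (1/7)·204 = 31.
The subsidy expands output by 204 − 183 = 21 past the efficient level; on those units the gap between marginal cost and willingness to pay runs from 0 up to 9.
DWL = ½ × 9 × 21 = 94.5.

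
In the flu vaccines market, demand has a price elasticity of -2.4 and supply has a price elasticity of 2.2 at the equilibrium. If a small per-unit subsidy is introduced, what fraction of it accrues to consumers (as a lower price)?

For a small subsidy around the equilibrium, the benefit split depends on the relative slopes, which at a point are proportional to the elasticities.
Buyer share = εs/(εs + |εd|) = 2.2/(2.2 + 2.4) = 11/23; seller share = |εd|/(εs + |εd|) = 12/23.

Consumer share = 11/23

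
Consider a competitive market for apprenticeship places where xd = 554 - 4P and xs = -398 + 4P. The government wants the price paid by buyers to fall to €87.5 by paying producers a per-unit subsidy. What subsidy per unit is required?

At a buyer price of 87.5, quantity demanded is 554 − 4·87.5 = 204.
Sellers supply 204 only when they receive Ps with -398 + 4·Ps = 204, i.e. Ps = 150.5.
s = Ps − Pb = 150.5 − 87.5 = 63.

Required subsidy s = €63 per unit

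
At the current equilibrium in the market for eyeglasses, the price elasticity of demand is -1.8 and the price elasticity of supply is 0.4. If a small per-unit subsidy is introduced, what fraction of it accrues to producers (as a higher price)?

Producer share = 9/11

For a small subsidy around the equilibrium, the benefit split depends on the relative slopes, which at a point are proportional to the elasticities.
Buyer share = εs/(εs + |εd|) = 0.4/(0.4 + 1.8) = 2/11; seller share = |εd|/(εs + |εd|) = 9/11.
So producers capture 9/11 of the subsidy.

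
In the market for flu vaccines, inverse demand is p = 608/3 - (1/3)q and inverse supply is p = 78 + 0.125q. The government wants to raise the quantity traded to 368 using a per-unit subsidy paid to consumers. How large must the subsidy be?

At q = 368, from the demand curve buyers pay pb = 608/3 − (1/3)·368 = 80; from the supply curve sellers need ps = 78 + 0.125·368 = 124.
The subsidy must fill the gap: s = ps − pb = 124 − 80 = 44.

Required subsidy s = 44 per unit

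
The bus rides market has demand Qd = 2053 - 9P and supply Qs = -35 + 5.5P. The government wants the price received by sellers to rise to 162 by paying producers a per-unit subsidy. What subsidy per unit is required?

At a seller price of 162, quantity supplied is -35 + 5.5·162 = 856.
Buyers absorb 856 only when they pay Pb with 2053 − 9·Pb = 856, i.e. Pb = 133.
s = Ps − Pb = 162 − 133 = 29.

Required subsidy s = 29 per unit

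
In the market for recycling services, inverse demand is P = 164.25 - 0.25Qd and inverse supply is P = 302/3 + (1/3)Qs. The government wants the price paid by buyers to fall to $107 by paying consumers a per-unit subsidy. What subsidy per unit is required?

At a buyer price of 107, quantity demanded is 657 − 4·107 = 229.
Sellers supply 229 only when they receive Ps = 302/3 + (1/3)·229 = 177.
s = Ps − Pb = 177 − 107 = 70.

Required subsidy s = $70 per unit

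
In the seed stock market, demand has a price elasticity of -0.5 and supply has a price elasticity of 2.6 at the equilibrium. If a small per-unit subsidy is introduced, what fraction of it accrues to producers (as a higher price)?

For a small subsidy around the equilibrium, the benefit split depends on the relative slopes, which at a point are proportional to the elasticities.
Buyer share = εs/(εs + |εd|) = 2.6/(2.6 + 0.5) = 26/31; seller share = |εd|/(εs + |εd|) = 5/31.
So producers capture 5/31 of the subsidy.

Producer share = 5/31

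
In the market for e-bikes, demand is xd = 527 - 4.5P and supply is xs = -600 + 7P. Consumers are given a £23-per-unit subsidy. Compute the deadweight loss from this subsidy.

Deadweight loss = £724.5

Pre-subsidy: 527 - 4.5P = -600 + 7P gives P* = 98, x* = 86.
With the rebate, buyers effectively pay Pb = Ps − 23, where Ps is the price sellers receive.
Demand in terms of Ps becomes xd = 527 − 4.5(Ps − 23) = 630.5 - 4.5Ps. Setting this equal to supply: 630.5 - 4.5Ps = -600 + 7Ps, so Ps = 107.
Buyers pay Pb = 107 − 23 = 84; x' = -600 + 7·107 = 149.
The subsidy expands output by 149 − 86 = 63 past the efficient level; on those units the gap between marginal cost and willingness to pay runs from 0 up to 23.
DWL = ½ × 23 × 63 = 724.5.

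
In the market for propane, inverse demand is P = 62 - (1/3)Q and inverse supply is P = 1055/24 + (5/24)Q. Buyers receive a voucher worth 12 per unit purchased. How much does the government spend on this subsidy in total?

Government cost = 8652/13

Pre-subsidy: 62 - (1/3)Q = 1055/24 + (5/24)Q gives Q* = 433/13 and P* = 1985/39.
With the rebate, buyers effectively pay Pb = Ps − 12, where Ps is the price sellers receive.
On the curves, Pb = 62 - (1/3)Q and Ps = 1055/24 + (5/24)Q; the wedge Ps − Pb = 12 gives 1055/24 + (5/24)Q − (62 - (1/3)Q) = 12, so Q' = 721/13.
Then Pb = 62 − (1/3)·(721/13) = 1697/39 and Ps = 1055/24 + (5/24)·(721/13) = 2165/39.
Government outlay = subsidy × quantity = 12 × 721/13 = 8652/13.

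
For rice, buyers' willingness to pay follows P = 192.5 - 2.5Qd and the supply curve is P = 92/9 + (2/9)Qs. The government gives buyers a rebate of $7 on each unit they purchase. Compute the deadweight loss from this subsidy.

Pre-subsidy: 192.5 - 2.5Q = 92/9 + (2/9)Q gives Q* = 3281/49 and P* = 1230/49.
With the rebate, buyers effectively pay Pb = Ps − 7, where Ps is the price sellers receive.
On the curves, Pb = 192.5 - 2.5Q and Ps = 92/9 + (2/9)Q; the wedge Ps − Pb = 7 gives 92/9 + (2/9)Q − (192.5 - 2.5Q) = 7, so Q' = 3407/49.
Then Pb = 192.5 − 2.5·(3407/49) = 915/49 and Ps = 92/9 + (2/9)·(3407/49) = 1258/49.
The subsidy expands output by 3407/49 − 3281/49 = 18/7 past the efficient level; on those units the gap between marginal cost and willingness to pay runs from 0 up to 7.
DWL = ½ × 7 × 18/7 = 9.

Deadweight loss = $9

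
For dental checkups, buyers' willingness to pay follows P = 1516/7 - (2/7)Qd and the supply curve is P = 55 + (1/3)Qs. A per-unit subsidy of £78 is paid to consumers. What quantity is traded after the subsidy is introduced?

Q' = 387

Pre-subsidy: 1516/7 - (2/7)Q = 55 + (1/3)Q gives Q* = 261 and P* = 142.
With the rebate, buyers effectively pay Pb = Ps − 78, where Ps is the price sellers receive.
On the curves, Pb = 1516/7 - (2/7)Q and Ps = 55 + (1/3)Q; the wedge Ps − Pb = 78 gives 55 + (1/3)Q − (1516/7 - (2/7)Q) = 78, so Q' = 387.
Then Pb = 1516/7 − (2/7)·387 = 106 and Ps = 55 + (1/3)·387 = 184.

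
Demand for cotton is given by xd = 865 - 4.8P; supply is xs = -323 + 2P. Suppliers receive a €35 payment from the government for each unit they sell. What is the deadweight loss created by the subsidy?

Pre-subsidy: 865 - 4.8P = -323 + 2P gives P* = 2970/17, x* = 449/17.
With the subsidy, sellers receive Ps = Pb + 35 for each unit, where Pb is the price buyers pay.
Supply in terms of Pb becomes xs = -323 + 2(Pb + 35) = -253 + 2Pb. Setting this equal to demand: 865 - 4.8Pb = -253 + 2Pb, so Pb = 2795/17.
Sellers receive Ps = 2795/17 + 35 = 3390/17; x' = 865 − 4.8·(2795/17) = 1289/17.
The subsidy expands output by 1289/17 − 449/17 = 840/17 past the efficient level; on those units the gap between marginal cost and willingness to pay runs from 0 up to 35.
DWL = ½ × 35 × 840/17 = 14700/17.

Deadweight loss = 14700/17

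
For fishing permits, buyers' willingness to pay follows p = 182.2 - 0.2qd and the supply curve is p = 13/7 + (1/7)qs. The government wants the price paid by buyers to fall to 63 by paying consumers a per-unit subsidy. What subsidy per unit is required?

At a buyer price of 63, quantity demanded is 911 − 5·63 = 596.
Sellers supply 596 only when they receive ps = 13/7 + (1/7)·596 = 87.
s = ps − pb = 87 − 63 = 24.

Required subsidy s = 24 per unit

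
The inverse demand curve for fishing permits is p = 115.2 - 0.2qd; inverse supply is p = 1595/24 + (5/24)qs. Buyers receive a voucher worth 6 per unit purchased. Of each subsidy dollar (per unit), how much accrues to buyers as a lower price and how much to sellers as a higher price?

Pre-subsidy: 115.2 - 0.2q = 1595/24 + (5/24)q gives q* = 5849/49 and p* = 4475/49.
With the rebate, buyers effectively pay pb = ps − 6, where ps is the price sellers receive.
On the curves, pb = 115.2 - 0.2q and ps = 1595/24 + (5/24)q; the wedge ps − pb = 6 gives 1595/24 + (5/24)q − (115.2 - 0.2q) = 6, so q' = 6569/49.
Then pb = 115.2 − 0.2·(6569/49) = 4331/49 and ps = 1595/24 + (5/24)·(6569/49) = 4625/49.
Buyers' price falls by p* − pb = 4475/49 − 4331/49 = 144/49; sellers' price rises by ps − p* = 4625/49 − 4475/49 = 150/49.

Buyers gain 144/49 per unit; sellers gain 150/49 per unit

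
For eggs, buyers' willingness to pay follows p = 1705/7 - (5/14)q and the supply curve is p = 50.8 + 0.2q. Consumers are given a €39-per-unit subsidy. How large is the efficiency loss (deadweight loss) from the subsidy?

Deadweight loss = €1365

Pre-subsidy: 1705/7 - (5/14)q = 50.8 + 0.2q gives q* = 346 and p* = 120.
With the rebate, buyers effectively pay pb = ps − 39, where ps is the price sellers receive.
On the curves, pb = 1705/7 - (5/14)q and ps = 50.8 + 0.2q; the wedge ps − pb = 39 gives 50.8 + 0.2q − (1705/7 - (5/14)q) = 39, so q' = 416.
Then pb = 1705/7 − (5/14)·416 = 95 and ps = 50.8 + 0.2·416 = 134.
The subsidy expands output by 416 − 346 = 70 past the efficient level; on those units the gap between marginal cost and willingness to pay runs from 0 up to 39.
DWL = ½ × 39 × 70 = 1365.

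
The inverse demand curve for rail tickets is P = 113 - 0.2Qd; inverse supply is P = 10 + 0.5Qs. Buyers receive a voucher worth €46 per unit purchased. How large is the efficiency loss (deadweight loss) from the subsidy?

Pre-subsidy: 113 - 0.2Q = 10 + 0.5Q gives Q* = 1030/7 and P* = 585/7.
With the rebate, buyers effectively pay Pb = Ps − 46, where Ps is the price sellers receive.
On the curves, Pb = 113 - 0.2Q and Ps = 10 + 0.5Q; the wedge Ps − Pb = 46 gives 10 + 0.5Q − (113 - 0.2Q) = 46, so Q' = 1490/7.
Then Pb = 113 − 0.2·(1490/7) = 493/7 and Ps = 10 + 0.5·(1490/7) = 815/7.
The subsidy expands output by 1490/7 − 1030/7 = 460/7 past the efficient level; on those units the gap between marginal cost and willingness to pay runs from 0 up to 46.
DWL = ½ × 46 × 460/7 = 10580/7.

Deadweight loss = 10580/7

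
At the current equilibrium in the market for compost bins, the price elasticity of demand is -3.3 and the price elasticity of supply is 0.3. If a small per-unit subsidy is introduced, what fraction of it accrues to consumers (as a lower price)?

Consumer share = 1/12

For a small subsidy around the equilibrium, the benefit split depends on the relative slopes, which at a point are proportional to the elasticities.
Buyer share = εs/(εs + |εd|) = 0.3/(0.3 + 3.3) = 1/12; seller share = |εd|/(εs + |εd|) = 11/12.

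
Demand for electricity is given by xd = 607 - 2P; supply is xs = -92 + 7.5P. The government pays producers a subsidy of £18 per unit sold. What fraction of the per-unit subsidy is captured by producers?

Pre-subsidy: 607 - 2P = -92 + 7.5P gives P* = 1398/19, x* = 8737/19.
With the subsidy, sellers receive Ps = Pb + 18 for each unit, where Pb is the price buyers pay.
Supply in terms of Pb becomes xs = -92 + 7.5(Pb + 18) = 43 + 7.5Pb. Setting this equal to demand: 607 - 2Pb = 43 + 7.5Pb, so Pb = 1128/19.
Sellers receive Ps = 1128/19 + 18 = 1470/19; x' = 607 − 2·(1128/19) = 9277/19.
Buyers' price falls by P* − Pb = 1398/19 − 1128/19 = 270/19; sellers' price rises by Ps − P* = 1470/19 − 1398/19 = 72/19.
So producers capture (72/19)/18 = 4/19 of each unit of subsidy.

Producer share = 4/19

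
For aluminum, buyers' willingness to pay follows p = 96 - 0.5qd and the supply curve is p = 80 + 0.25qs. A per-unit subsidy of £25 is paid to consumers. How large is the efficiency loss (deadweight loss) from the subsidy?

Pre-subsidy: 96 - 0.5q = 80 + 0.25q gives q* = 64/3 and p* = 256/3.
With the rebate, buyers effectively pay pb = ps − 25, where ps is the price sellers receive.
On the curves, pb = 96 - 0.5q and ps = 80 + 0.25q; the wedge ps − pb = 25 gives 80 + 0.25q − (96 - 0.5q) = 25, so q' = 164/3.
Then pb = 96 − 0.5·(164/3) = 206/3 and ps = 80 + 0.25·(164/3) = 281/3.
The subsidy expands output by 164/3 − 64/3 = 100/3 past the efficient level; on those units the gap between marginal cost and willingness to pay runs from 0 up to 25.
DWL = ½ × 25 × 100/3 = 1250/3.

Deadweight loss = 1250/3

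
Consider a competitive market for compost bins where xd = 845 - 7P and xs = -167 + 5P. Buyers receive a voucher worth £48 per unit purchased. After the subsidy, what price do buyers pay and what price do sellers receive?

Buyers pay 193/3; sellers receive 337/3

Pre-subsidy: 845 - 7P = -167 + 5P gives P* = 253/3, x* = 764/3.
With the rebate, buyers effectively pay Pb = Ps − 48, where Ps is the price sellers receive.
Demand in terms of Ps becomes xd = 845 − 7(Ps − 48) = 1181 - 7Ps. Setting this equal to supply: 1181 - 7Ps = -167 + 5Ps, so Ps = 337/3.
Buyers pay Pb = 337/3 − 48 = 193/3; x' = -167 + 5·(337/3) = 1184/3.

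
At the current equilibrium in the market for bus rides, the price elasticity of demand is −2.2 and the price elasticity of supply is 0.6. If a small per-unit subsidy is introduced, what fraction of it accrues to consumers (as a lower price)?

Consumer share = 3/14

For a small subsidy around the equilibrium, the benefit split depends on the relative slopes, which at a point are proportional to the elasticities.
Buyer share = εs/(εs + |εd|) = 0.6/(0.6 + 2.2) = 3/14; seller share = |εd|/(εs + |εd|) = 11/14.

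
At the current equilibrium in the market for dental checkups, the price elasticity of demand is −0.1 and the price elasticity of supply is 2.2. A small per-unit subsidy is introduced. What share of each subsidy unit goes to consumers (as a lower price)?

For a small subsidy around the equilibrium, the benefit split depends on the relative slopes, which at a point are proportional to the elasticities.
Buyer share = εs/(εs + |εd|) = 2.2/(2.2 + 0.1) = 22/23; seller share = |εd|/(εs + |εd|) = 1/23.

Consumer share = 22/23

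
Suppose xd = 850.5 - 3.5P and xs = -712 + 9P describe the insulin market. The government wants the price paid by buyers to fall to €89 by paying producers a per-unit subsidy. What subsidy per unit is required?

At a buyer price of 89, quantity demanded is 850.5 − 3.5·89 = 539.
Sellers supply 539 only when they receive Ps with -712 + 9·Ps = 539, i.e. Ps = 139.
s = Ps − Pb = 139 − 89 = 50.

Required subsidy s = €50 per unit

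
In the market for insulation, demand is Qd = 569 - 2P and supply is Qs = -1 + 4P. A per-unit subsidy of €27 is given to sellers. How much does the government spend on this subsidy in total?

Government cost = €11205

Pre-subsidy: 569 - 2P = -1 + 4P gives P* = 95, Q* = 379.
With the subsidy, sellers receive Ps = Pb + 27 for each unit, where Pb is the price buyers pay.
Supply in terms of Pb becomes Qs = -1 + 4(Pb + 27) = 107 + 4Pb. Setting this equal to demand: 569 - 2Pb = 107 + 4Pb, so Pb = 77.
Sellers receive Ps = 77 + 27 = 104; Q' = 569 − 2·77 = 415.
Government outlay = subsidy × quantity = 27 × 415 = 11205.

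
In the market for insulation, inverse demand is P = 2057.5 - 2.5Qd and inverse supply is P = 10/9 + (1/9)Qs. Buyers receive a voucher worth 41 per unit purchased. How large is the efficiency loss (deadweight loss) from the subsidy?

Pre-subsidy: 2057.5 - 2.5Q = 10/9 + (1/9)Q gives Q* = 37015/47 and P* = 4165/47.
With the rebate, buyers effectively pay Pb = Ps − 41, where Ps is the price sellers receive.
On the curves, Pb = 2057.5 - 2.5Q and Ps = 10/9 + (1/9)Q; the wedge Ps − Pb = 41 gives 10/9 + (1/9)Q − (2057.5 - 2.5Q) = 41, so Q' = 37753/47.
Then Pb = 2057.5 − 2.5·(37753/47) = 2320/47 and Ps = 10/9 + (1/9)·(37753/47) = 4247/47.
The subsidy expands output by 37753/47 − 37015/47 = 738/47 past the efficient level; on those units the gap between marginal cost and willingness to pay runs from 0 up to 41.
DWL = ½ × 41 × 738/47 = 15129/47.

Deadweight loss = 15129/47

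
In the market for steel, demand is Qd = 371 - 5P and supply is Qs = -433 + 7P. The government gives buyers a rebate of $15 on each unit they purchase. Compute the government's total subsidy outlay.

Pre-subsidy: 371 - 5P = -433 + 7P gives P* = 67, Q* = 36.
With the rebate, buyers effectively pay Pb = Ps − 15, where Ps is the price sellers receive.
Demand in terms of Ps becomes Qd = 371 − 5(Ps − 15) = 446 - 5Ps. Setting this equal to supply: 446 - 5Ps = -433 + 7Ps, so Ps = 73.25.
Buyers pay Pb = 73.25 − 15 = 58.25; Q' = -433 + 7·73.25 = 79.75.
Government outlay = subsidy × quantity = 15 × 79.75 = 1196.25.

Government cost = $1196.25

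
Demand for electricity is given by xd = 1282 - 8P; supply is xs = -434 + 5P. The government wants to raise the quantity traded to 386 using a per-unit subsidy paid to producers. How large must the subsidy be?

At x = 386, invert demand for the buyer price: Pb = (1282 − 386)/8 = 112; invert supply for the seller price: Ps = (386 − (-434))/5 = 164.
The subsidy must fill the gap: s = Ps − Pb = 164 − 112 = 52.

Required subsidy s = 52 per unit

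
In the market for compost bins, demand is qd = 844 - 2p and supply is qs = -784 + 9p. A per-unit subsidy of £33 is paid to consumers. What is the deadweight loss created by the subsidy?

Pre-subsidy: 844 - 2p = -784 + 9p gives p* = 148, q* = 548.
With the rebate, buyers effectively pay pb = ps − 33, where ps is the price sellers receive.
Demand in terms of ps becomes qd = 844 − 2(ps − 33) = 910 - 2ps. Setting this equal to supply: 910 - 2ps = -784 + 9ps, so ps = 154.
Buyers pay pb = 154 − 33 = 121; q' = -784 + 9·154 = 602.
The subsidy expands output by 602 − 548 = 54 past the efficient level; on those units the gap between marginal cost and willingness to pay runs from 0 up to 33.
DWL = ½ × 33 × 54 = 891.

Deadweight loss = £891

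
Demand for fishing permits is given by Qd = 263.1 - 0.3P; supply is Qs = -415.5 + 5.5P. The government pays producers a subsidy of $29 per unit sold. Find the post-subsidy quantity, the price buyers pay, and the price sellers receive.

Q' = 236.25; buyers pay $89.5; sellers receive $118.5

Pre-subsidy: 263.1 - 0.3P = -415.5 + 5.5P gives P* = 117, Q* = 228.
With the subsidy, sellers receive Ps = Pb + 29 for each unit, where Pb is the price buyers pay.
Supply in terms of Pb becomes Qs = -415.5 + 5.5(Pb + 29) = -256 + 5.5Pb. Setting this equal to demand: 263.1 - 0.3Pb = -256 + 5.5Pb, so Pb = 89.5.
Sellers receive Ps = 89.5 + 29 = 118.5; Q' = 263.1 − 0.3·89.5 = 236.25.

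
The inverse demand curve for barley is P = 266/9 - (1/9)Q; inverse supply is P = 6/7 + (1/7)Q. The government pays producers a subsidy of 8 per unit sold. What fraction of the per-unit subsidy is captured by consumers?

Consumer share = 0.4375

Pre-subsidy: 266/9 - (1/9)Q = 6/7 + (1/7)Q gives Q* = 113 and P* = 17.
With the subsidy, sellers receive Ps = Pb + 8 for each unit, where Pb is the price buyers pay.
On the curves, Pb = 266/9 - (1/9)Q and Ps = 6/7 + (1/7)Q; the wedge Ps − Pb = 8 gives 6/7 + (1/7)Q − (266/9 - (1/9)Q) = 8, so Q' = 144.5.
Then Pb = 266/9 − (1/9)·144.5 = 13.5 and Ps = 6/7 + (1/7)·144.5 = 21.5.
Buyers' price falls by P* − Pb = 17 − 13.5 = 3.5; sellers' price rises by Ps − P* = 21.5 − 17 = 4.5.
So consumers capture 3.5/8 = 0.4375 of each unit of subsidy.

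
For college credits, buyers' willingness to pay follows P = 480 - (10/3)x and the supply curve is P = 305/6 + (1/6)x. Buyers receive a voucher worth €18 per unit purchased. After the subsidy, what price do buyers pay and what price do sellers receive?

Pre-subsidy: 480 - (10/3)x = 305/6 + (1/6)x gives x* = 2575/21 and P* = 4490/63.
With the rebate, buyers effectively pay Pb = Ps − 18, where Ps is the price sellers receive.
On the curves, Pb = 480 - (10/3)x and Ps = 305/6 + (1/6)x; the wedge Ps − Pb = 18 gives 305/6 + (1/6)x − (480 - (10/3)x) = 18, so x' = 2683/21.
Then Pb = 480 − (10/3)·(2683/21) = 3410/63 and Ps = 305/6 + (1/6)·(2683/21) = 4544/63.

Buyers pay 3410/63; sellers receive 4544/63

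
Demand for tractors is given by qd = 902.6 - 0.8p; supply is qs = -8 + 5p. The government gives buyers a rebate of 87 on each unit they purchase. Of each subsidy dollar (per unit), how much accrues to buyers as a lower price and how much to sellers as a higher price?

Pre-subsidy: 902.6 - 0.8p = -8 + 5p gives p* = 157, q* = 777.
With the rebate, buyers effectively pay pb = ps − 87, where ps is the price sellers receive.
Demand in terms of ps becomes qd = 902.6 − 0.8(ps − 87) = 972.2 - 0.8ps. Setting this equal to supply: 972.2 - 0.8ps = -8 + 5ps, so ps = 169.
Buyers pay pb = 169 − 87 = 82; q' = -8 + 5·169 = 837.
Buyers' price falls by p* − pb = 157 − 82 = 75; sellers' price rises by ps − p* = 169 − 157 = 12.

Buyers gain 75 per unit; sellers gain 12 per unit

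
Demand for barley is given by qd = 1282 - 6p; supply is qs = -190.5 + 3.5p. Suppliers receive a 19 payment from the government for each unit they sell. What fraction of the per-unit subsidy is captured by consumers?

Pre-subsidy: 1282 - 6p = -190.5 + 3.5p gives p* = 155, q* = 352.
With the subsidy, sellers receive ps = pb + 19 for each unit, where pb is the price buyers pay.
Supply in terms of pb becomes qs = -190.5 + 3.5(pb + 19) = -124 + 3.5pb. Setting this equal to demand: 1282 - 6pb = -124 + 3.5pb, so pb = 148.
Sellers receive ps = 148 + 19 = 167; q' = 1282 − 6·148 = 394.
Buyers' price falls by p* − pb = 155 − 148 = 7; sellers' price rises by ps − p* = 167 − 155 = 12.
So consumers capture 7/19 = 7/19 of each unit of subsidy.

Consumer share = 7/19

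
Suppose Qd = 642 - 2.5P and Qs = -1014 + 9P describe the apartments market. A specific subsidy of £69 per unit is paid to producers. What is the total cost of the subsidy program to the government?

Government cost = £28773

Pre-subsidy: 642 - 2.5P = -1014 + 9P gives P* = 144, Q* = 282.
With the subsidy, sellers receive Ps = Pb + 69 for each unit, where Pb is the price buyers pay.
Supply in terms of Pb becomes Qs = -1014 + 9(Pb + 69) = -393 + 9Pb. Setting this equal to demand: 642 - 2.5Pb = -393 + 9Pb, so Pb = 90.
Sellers receive Ps = 90 + 69 = 159; Q' = 642 − 2.5·90 = 417.
Government outlay = subsidy × quantity = 69 × 417 = 28773.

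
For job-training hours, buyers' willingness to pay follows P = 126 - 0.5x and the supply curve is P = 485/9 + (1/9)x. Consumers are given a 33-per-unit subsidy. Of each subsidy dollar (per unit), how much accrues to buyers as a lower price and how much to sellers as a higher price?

Pre-subsidy: 126 - 0.5x = 485/9 + (1/9)x gives x* = 118 and P* = 67.
With the rebate, buyers effectively pay Pb = Ps − 33, where Ps is the price sellers receive.
On the curves, Pb = 126 - 0.5x and Ps = 485/9 + (1/9)x; the wedge Ps − Pb = 33 gives 485/9 + (1/9)x − (126 - 0.5x) = 33, so x' = 172.
Then Pb = 126 − 0.5·172 = 40 and Ps = 485/9 + (1/9)·172 = 73.
Buyers' price falls by P* − Pb = 67 − 40 = 27; sellers' price rises by Ps − P* = 73 − 67 = 6.

Buyers gain 27 per unit; sellers gain 6 per unit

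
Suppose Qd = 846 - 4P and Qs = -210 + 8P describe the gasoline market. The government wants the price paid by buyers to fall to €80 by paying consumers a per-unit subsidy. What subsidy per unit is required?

Required subsidy s = €12 per unit

At a buyer price of 80, quantity demanded is 846 − 4·80 = 526.
Sellers supply 526 only when they receive Ps with -210 + 8·Ps = 526, i.e. Ps = 92.
s = Ps − Pb = 92 − 80 = 12.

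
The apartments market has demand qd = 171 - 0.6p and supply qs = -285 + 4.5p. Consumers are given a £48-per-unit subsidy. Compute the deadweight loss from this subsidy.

Deadweight loss = 10368/17

Pre-subsidy: 171 - 0.6p = -285 + 4.5p gives p* = 1520/17, q* = 1995/17.
With the rebate, buyers effectively pay pb = ps − 48, where ps is the price sellers receive.
Demand in terms of ps becomes qd = 171 − 0.6(ps − 48) = 199.8 - 0.6ps. Setting this equal to supply: 199.8 - 0.6ps = -285 + 4.5ps, so ps = 1616/17.
Buyers pay pb = 1616/17 − 48 = 800/17; q' = -285 + 4.5·(1616/17) = 2427/17.
The subsidy expands output by 2427/17 − 1995/17 = 432/17 past the efficient level; on those units the gap between marginal cost and willingness to pay runs from 0 up to 48.
DWL = ½ × 48 × 432/17 = 10368/17.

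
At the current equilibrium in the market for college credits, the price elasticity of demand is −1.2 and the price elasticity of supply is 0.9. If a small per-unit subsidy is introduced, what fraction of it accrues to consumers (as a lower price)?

Consumer share = 3/7

For a small subsidy around the equilibrium, the benefit split depends on the relative slopes, which at a point are proportional to the elasticities.
Buyer share = εs/(εs + |εd|) = 0.9/(0.9 + 1.2) = 3/7; seller share = |εd|/(εs + |εd|) = 4/7.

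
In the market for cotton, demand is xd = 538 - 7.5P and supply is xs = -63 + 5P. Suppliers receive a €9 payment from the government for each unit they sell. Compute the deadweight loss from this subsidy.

Pre-subsidy: 538 - 7.5P = -63 + 5P gives P* = 48.08, x* = 177.4.
With the subsidy, sellers receive Ps = Pb + 9 for each unit, where Pb is the price buyers pay.
Supply in terms of Pb becomes xs = -63 + 5(Pb + 9) = -18 + 5Pb. Setting this equal to demand: 538 - 7.5Pb = -18 + 5Pb, so Pb = 44.48.
Sellers receive Ps = 44.48 + 9 = 53.48; x' = 538 − 7.5·44.48 = 204.4.
The subsidy expands output by 204.4 − 177.4 = 27 past the efficient level; on those units the gap between marginal cost and willingness to pay runs from 0 up to 9.
DWL = ½ × 9 × 27 = 121.5.

Deadweight loss = €121.5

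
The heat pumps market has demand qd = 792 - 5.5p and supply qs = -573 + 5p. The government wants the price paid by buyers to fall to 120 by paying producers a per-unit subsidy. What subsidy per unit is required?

Required subsidy s = 21 per unit

At a buyer price of 120, quantity demanded is 792 − 5.5·120 = 132.
Sellers supply 132 only when they receive ps with -573 + 5·ps = 132, i.e. ps = 141.
s = ps − pb = 141 − 120 = 21.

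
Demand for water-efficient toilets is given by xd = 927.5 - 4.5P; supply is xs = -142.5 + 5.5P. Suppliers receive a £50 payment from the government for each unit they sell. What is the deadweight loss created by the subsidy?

Pre-subsidy: 927.5 - 4.5P = -142.5 + 5.5P gives P* = 107, x* = 446.
With the subsidy, sellers receive Ps = Pb + 50 for each unit, where Pb is the price buyers pay.
Supply in terms of Pb becomes xs = -142.5 + 5.5(Pb + 50) = 132.5 + 5.5Pb. Setting this equal to demand: 927.5 - 4.5Pb = 132.5 + 5.5Pb, so Pb = 79.5.
Sellers receive Ps = 79.5 + 50 = 129.5; x' = 927.5 − 4.5·79.5 = 569.75.
The subsidy expands output by 569.75 − 446 = 123.75 past the efficient level; on those units the gap between marginal cost and willingness to pay runs from 0 up to 50.
DWL = ½ × 50 × 123.75 = 3093.75.

Deadweight loss = £3093.75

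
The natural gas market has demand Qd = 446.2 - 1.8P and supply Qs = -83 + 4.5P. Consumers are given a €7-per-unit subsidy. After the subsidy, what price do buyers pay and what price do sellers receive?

Pre-subsidy: 446.2 - 1.8P = -83 + 4.5P gives P* = 84, Q* = 295.
With the rebate, buyers effectively pay Pb = Ps − 7, where Ps is the price sellers receive.
Demand in terms of Ps becomes Qd = 446.2 − 1.8(Ps − 7) = 458.8 - 1.8Ps. Setting this equal to supply: 458.8 - 1.8Ps = -83 + 4.5Ps, so Ps = 86.
Buyers pay Pb = 86 − 7 = 79; Q' = -83 + 4.5·86 = 304.

Buyers pay €79; sellers receive €86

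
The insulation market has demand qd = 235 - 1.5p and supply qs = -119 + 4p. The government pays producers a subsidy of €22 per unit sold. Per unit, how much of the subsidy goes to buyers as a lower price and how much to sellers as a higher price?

Buyers gain €16 per unit; sellers gain €6 per unit

Pre-subsidy: 235 - 1.5p = -119 + 4p gives p* = 708/11, q* = 1523/11.
With the subsidy, sellers receive ps = pb + 22 for each unit, where pb is the price buyers pay.
Supply in terms of pb becomes qs = -119 + 4(pb + 22) = -31 + 4pb. Setting this equal to demand: 235 - 1.5pb = -31 + 4pb, so pb = 532/11.
Sellers receive ps = 532/11 + 22 = 774/11; q' = 235 − 1.5·(532/11) = 1787/11.
Buyers' price falls by p* − pb = 708/11 − 532/11 = 16; sellers' price rises by ps − p* = 774/11 − 708/11 = 6.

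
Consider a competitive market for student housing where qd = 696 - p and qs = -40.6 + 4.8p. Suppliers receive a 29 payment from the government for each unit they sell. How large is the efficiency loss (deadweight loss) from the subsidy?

Pre-subsidy: 696 - p = -40.6 + 4.8p gives p* = 127, q* = 569.
With the subsidy, sellers receive ps = pb + 29 for each unit, where pb is the price buyers pay.
Supply in terms of pb becomes qs = -40.6 + 4.8(pb + 29) = 98.6 + 4.8pb. Setting this equal to demand: 696 - pb = 98.6 + 4.8pb, so pb = 103.
Sellers receive ps = 103 + 29 = 132; q' = 696 − 1·103 = 593.
The subsidy expands output by 593 − 569 = 24 past the efficient level; on those units the gap between marginal cost and willingness to pay runs from 0 up to 29.
DWL = ½ × 29 × 24 = 348.

Deadweight loss = 348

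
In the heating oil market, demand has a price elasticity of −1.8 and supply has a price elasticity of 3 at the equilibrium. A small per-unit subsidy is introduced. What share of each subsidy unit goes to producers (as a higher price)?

Producer share = 0.375

For a small subsidy around the equilibrium, the benefit split depends on the relative slopes, which at a point are proportional to the elasticities.
Buyer share = εs/(εs + |εd|) = 3/(3 + 1.8) = 0.625; seller share = |εd|/(εs + |εd|) = 0.375.
So producers capture 0.375 of the subsidy.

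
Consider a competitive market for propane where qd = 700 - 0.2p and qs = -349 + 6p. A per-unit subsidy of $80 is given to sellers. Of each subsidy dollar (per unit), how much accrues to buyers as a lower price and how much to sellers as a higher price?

Pre-subsidy: 700 - 0.2p = -349 + 6p gives p* = 5245/31, q* = 20651/31.
With the subsidy, sellers receive ps = pb + 80 for each unit, where pb is the price buyers pay.
Supply in terms of pb becomes qs = -349 + 6(pb + 80) = 131 + 6pb. Setting this equal to demand: 700 - 0.2pb = 131 + 6pb, so pb = 2845/31.
Sellers receive ps = 2845/31 + 80 = 5325/31; q' = 700 − 0.2·(2845/31) = 21131/31.
Buyers' price falls by p* − pb = 5245/31 − 2845/31 = 2400/31; sellers' price rises by ps − p* = 5325/31 − 5245/31 = 80/31.

Buyers gain 2400/31 per unit; sellers gain 80/31 per unit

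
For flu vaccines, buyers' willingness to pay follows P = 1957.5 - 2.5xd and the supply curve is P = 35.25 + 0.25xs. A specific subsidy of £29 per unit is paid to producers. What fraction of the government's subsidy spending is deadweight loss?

DWL / government spending = 58/7805

Pre-subsidy: 1957.5 - 2.5x = 35.25 + 0.25x gives x* = 699 and P* = 210.
With the subsidy, sellers receive Ps = Pb + 29 for each unit, where Pb is the price buyers pay.
On the curves, Pb = 1957.5 - 2.5x and Ps = 35.25 + 0.25x; the wedge Ps − Pb = 29 gives 35.25 + 0.25x − (1957.5 - 2.5x) = 29, so x' = 7805/11.
Then Pb = 1957.5 − 2.5·(7805/11) = 2020/11 and Ps = 35.25 + 0.25·(7805/11) = 2339/11.
ΔCS = ½(699 + 7805/11)(210 − 2020/11) = 2246630/121; ΔPS = ½(699 + 7805/11)(2339/11 − 210) = 224663/121.
Government spending = 29 × 7805/11 = 226345/11.
DWL = ½ × 29 × (7805/11 − 699) = 1682/11; fraction = (1682/11) / (226345/11) = 58/7805.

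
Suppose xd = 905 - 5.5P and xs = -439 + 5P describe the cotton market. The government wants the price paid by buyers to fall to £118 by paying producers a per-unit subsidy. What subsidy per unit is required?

At a buyer price of 118, quantity demanded is 905 − 5.5·118 = 256.
Sellers supply 256 only when they receive Ps with -439 + 5·Ps = 256, i.e. Ps = 139.
s = Ps − Pb = 139 − 118 = 21.

Required subsidy s = £21 per unit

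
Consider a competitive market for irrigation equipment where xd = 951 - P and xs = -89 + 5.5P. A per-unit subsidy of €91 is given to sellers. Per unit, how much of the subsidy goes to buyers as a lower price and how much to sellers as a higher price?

Pre-subsidy: 951 - P = -89 + 5.5P gives P* = 160, x* = 791.
With the subsidy, sellers receive Ps = Pb + 91 for each unit, where Pb is the price buyers pay.
Supply in terms of Pb becomes xs = -89 + 5.5(Pb + 91) = 411.5 + 5.5Pb. Setting this equal to demand: 951 - Pb = 411.5 + 5.5Pb, so Pb = 83.
Sellers receive Ps = 83 + 91 = 174; x' = 951 − 1·83 = 868.
Buyers' price falls by P* − Pb = 160 − 83 = 77; sellers' price rises by Ps − P* = 174 − 160 = 14.

Buyers gain €77 per unit; sellers gain €14 per unit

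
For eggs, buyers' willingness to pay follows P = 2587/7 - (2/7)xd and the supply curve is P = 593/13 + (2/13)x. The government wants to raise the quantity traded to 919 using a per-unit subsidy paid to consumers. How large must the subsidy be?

Required subsidy s = 80 per unit

At x = 919, from the demand curve buyers pay Pb = 2587/7 − (2/7)·919 = 107; from the supply curve sellers need Ps = 593/13 + (2/13)·919 = 187.
The subsidy must fill the gap: s = Ps − Pb = 187 − 107 = 80.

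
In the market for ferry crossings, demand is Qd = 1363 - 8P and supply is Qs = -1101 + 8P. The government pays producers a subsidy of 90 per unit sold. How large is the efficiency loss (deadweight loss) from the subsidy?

Deadweight loss = 16200

Pre-subsidy: 1363 - 8P = -1101 + 8P gives P* = 154, Q* = 131.
With the subsidy, sellers receive Ps = Pb + 90 for each unit, where Pb is the price buyers pay.
Supply in terms of Pb becomes Qs = -1101 + 8(Pb + 90) = -381 + 8Pb. Setting this equal to demand: 1363 - 8Pb = -381 + 8Pb, so Pb = 109.
Sellers receive Ps = 109 + 90 = 199; Q' = 1363 − 8·109 = 491.
The subsidy expands output by 491 − 131 = 360 past the efficient level; on those units the gap between marginal cost and willingness to pay runs from 0 up to 90.
DWL = ½ × 90 × 360 = 16200.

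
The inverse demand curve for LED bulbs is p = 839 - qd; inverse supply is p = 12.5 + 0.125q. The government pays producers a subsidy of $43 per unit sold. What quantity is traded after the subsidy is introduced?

Pre-subsidy: 839 - q = 12.5 + 0.125q gives q* = 2204/3 and p* = 313/3.
With the subsidy, sellers receive ps = pb + 43 for each unit, where pb is the price buyers pay.
On the curves, pb = 839 - q and ps = 12.5 + 0.125q; the wedge ps − pb = 43 gives 12.5 + 0.125q − (839 - q) = 43, so q' = 6956/9.
Then pb = 839 − 1·(6956/9) = 595/9 and ps = 12.5 + 0.125·(6956/9) = 982/9.

q' = 6956/9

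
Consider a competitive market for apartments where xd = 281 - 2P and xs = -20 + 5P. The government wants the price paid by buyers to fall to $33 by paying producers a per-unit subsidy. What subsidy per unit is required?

Required subsidy s = $14 per unit

At a buyer price of 33, quantity demanded is 281 − 2·33 = 215.
Sellers supply 215 only when they receive Ps with -20 + 5·Ps = 215, i.e. Ps = 47.
s = Ps − Pb = 47 − 33 = 14.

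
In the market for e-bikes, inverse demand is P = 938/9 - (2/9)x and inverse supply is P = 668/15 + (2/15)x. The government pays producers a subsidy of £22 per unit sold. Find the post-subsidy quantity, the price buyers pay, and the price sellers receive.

Pre-subsidy: 938/9 - (2/9)x = 668/15 + (2/15)x gives x* = 167.875 and P* = 803/12.
With the subsidy, sellers receive Ps = Pb + 22 for each unit, where Pb is the price buyers pay.
On the curves, Pb = 938/9 - (2/9)x and Ps = 668/15 + (2/15)x; the wedge Ps − Pb = 22 gives 668/15 + (2/15)x − (938/9 - (2/9)x) = 22, so x' = 229.75.
Then Pb = 938/9 − (2/9)·229.75 = 319/6 and Ps = 668/15 + (2/15)·229.75 = 451/6.

x' = 229.75; buyers pay 319/6; sellers receive 451/6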